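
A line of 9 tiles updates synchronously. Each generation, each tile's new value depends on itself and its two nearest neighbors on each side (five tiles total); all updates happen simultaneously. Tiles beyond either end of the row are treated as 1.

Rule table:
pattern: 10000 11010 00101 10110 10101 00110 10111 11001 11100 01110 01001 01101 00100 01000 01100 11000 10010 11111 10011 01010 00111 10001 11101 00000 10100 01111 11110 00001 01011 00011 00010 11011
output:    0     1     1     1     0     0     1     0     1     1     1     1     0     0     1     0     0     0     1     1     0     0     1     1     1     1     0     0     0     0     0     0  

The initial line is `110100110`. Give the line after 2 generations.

011001100

011111010
011001100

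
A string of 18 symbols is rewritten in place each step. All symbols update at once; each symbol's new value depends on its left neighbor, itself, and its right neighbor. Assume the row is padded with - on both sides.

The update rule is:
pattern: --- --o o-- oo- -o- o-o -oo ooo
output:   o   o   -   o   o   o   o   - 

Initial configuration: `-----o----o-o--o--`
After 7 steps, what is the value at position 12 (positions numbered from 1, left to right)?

o

oooooo-oooooo-oo-o
o----ooo----oooooo
o-oooo-o-oooo----o
ooo--ooooo--o-oooo
o-o-oo---o-oooo--o
oooooo-ooooo--o-oo
o----ooo---o-ooooo
position 12 holds o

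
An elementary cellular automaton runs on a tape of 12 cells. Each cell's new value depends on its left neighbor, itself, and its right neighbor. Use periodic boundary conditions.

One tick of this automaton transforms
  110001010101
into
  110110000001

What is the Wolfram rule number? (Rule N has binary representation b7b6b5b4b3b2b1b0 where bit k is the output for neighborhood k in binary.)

position 0: 111 → 1  (bit 7 = 1)
position 1: 110 → 1  (bit 6 = 1)
position 6: 101 → 0  (bit 5 = 0)
position 2: 100 → 0  (bit 4 = 0)
position 11: 011 → 1  (bit 3 = 1)
position 5: 010 → 0  (bit 2 = 0)
position 4: 001 → 1  (bit 1 = 1)
position 3: 000 → 1  (bit 0 = 1)
bits b7..b0 = 11001011 = 203

203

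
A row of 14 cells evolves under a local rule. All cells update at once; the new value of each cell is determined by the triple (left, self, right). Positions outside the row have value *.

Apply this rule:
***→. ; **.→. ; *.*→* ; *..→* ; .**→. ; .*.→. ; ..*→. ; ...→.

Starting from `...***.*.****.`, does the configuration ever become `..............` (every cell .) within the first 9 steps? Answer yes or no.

no

*.....*.*....*
.*.....*.*....
*.*.....*.*...
.*.*.....*.*..
*.*.*.....*.*.
.*.*.*.....*.*
*.*.*.*.....*.
.*.*.*.*.....*
*.*.*.*.*.....
step 9 is *.*.*.*.*....., still not uniform .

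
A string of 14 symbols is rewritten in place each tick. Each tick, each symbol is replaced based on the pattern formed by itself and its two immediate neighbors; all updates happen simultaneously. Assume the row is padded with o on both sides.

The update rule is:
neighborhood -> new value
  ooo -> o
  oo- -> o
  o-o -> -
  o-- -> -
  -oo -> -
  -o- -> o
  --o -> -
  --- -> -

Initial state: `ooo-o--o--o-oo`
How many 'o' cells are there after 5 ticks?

ooo-o--o--o--o
ooo-o--o--o---
ooo-o--o--o---  (fixed point — unchanged through tick 5)
count of o: 6

6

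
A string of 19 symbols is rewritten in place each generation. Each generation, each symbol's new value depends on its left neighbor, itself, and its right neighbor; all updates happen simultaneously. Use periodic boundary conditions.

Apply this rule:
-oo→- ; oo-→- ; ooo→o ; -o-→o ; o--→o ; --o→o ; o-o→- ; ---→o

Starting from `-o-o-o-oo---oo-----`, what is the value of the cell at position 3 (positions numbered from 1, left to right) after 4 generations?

o

oo-o-o---ooo--ooooo
o--o-oooo-o-oo-oooo
-ooo--oo--o-----ooo
--o-oo--oooooooo-o-
position 3 holds o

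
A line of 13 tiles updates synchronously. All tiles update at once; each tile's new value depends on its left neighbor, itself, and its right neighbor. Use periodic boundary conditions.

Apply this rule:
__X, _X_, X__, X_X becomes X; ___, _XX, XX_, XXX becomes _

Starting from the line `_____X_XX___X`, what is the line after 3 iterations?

XXXXX_X____X_

X___XXX__X_XX
_X_X___XXXX__
XXXXX_X____X_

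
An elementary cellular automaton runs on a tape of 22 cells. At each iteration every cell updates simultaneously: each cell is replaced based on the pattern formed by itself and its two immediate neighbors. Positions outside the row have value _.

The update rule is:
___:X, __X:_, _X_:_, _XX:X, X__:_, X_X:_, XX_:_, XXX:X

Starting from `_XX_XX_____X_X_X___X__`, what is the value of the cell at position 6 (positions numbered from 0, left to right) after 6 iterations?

X

iteration 1: _X__X__XXX_______X___X
iteration 2: _______XX__XXXXX___X__
iteration 3: XXXXXX_X___XXXX__X___X
iteration 4: XXXXX____X_XXX_____X__
iteration 5: XXXX__XX___XX__XXX___X
iteration 6: XXX___X__X_X___XX__X__
position 6 holds X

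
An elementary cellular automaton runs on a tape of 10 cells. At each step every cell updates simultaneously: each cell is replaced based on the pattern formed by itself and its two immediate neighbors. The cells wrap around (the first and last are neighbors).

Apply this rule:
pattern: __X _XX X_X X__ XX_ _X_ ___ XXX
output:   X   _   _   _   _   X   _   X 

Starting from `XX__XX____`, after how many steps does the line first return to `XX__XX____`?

10

___X_____X
__XX____XX
_X_____X__
XX____XX__
_____X___X
____XX__XX
___X___X__
__XX__XX__
_X___X____
XX__XX____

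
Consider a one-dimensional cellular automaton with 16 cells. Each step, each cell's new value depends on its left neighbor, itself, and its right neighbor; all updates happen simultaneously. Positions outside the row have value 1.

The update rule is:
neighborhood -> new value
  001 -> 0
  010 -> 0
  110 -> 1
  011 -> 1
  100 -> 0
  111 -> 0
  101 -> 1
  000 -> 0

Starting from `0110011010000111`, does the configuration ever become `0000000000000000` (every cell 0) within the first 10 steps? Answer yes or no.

1110011100000100
0010010100000000
0000001000000000
0000000000000000
all cells are 0 at step 4

yes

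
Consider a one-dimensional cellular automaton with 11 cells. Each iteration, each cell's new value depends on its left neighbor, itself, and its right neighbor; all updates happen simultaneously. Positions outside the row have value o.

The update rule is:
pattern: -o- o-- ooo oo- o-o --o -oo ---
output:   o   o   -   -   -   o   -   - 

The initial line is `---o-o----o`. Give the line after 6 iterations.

----oo-o---

iteration 1: o-oo-oo--o-
iteration 2: -------ooo-
iteration 3: o-----o----
iteration 4: -o---ooo--o
iteration 5: -oo-o---oo-
iteration 6: ----oo-o---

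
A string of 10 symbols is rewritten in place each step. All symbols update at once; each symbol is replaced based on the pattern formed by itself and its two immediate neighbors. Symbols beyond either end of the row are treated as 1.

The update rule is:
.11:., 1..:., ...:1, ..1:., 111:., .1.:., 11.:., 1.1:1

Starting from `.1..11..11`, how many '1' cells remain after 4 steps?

step 1: 1.........
step 2: ..1111111.
step 3: .........1
step 4: .1111111..
count of 1: 7

7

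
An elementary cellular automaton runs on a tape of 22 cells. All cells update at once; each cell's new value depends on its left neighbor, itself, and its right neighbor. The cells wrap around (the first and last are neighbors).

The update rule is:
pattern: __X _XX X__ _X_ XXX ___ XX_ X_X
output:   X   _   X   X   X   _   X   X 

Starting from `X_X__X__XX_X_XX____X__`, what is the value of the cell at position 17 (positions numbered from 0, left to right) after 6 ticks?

tick 1: XXXXXXXX_XXXX_XX__XXXX
tick 2: XXXXXXXXX_XXXX_XXX_XXX
tick 3: XXXXXXXXXX_XXXX_XXX_XX
tick 4: XXXXXXXXXXX_XXXX_XXX_X
tick 5: XXXXXXXXXXXX_XXXX_XXX_
tick 6: _XXXXXXXXXXXX_XXXX_XXX
position 17 holds X

X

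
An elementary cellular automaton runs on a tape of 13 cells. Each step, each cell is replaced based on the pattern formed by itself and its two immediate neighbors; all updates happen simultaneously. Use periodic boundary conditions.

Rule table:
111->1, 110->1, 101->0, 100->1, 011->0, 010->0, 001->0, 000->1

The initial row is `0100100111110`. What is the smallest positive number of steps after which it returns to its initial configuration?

13

step 1: 0010010011111
step 2: 1001001001111
step 3: 1100100100111
step 4: 1110010010011
step 5: 1111001001001
step 6: 1111100100100
step 7: 0111110010010
step 8: 0011111001001
step 9: 1001111100100
step 10: 0100111110010
step 11: 0010011111001
step 12: 1001001111100
step 13: 0100100111110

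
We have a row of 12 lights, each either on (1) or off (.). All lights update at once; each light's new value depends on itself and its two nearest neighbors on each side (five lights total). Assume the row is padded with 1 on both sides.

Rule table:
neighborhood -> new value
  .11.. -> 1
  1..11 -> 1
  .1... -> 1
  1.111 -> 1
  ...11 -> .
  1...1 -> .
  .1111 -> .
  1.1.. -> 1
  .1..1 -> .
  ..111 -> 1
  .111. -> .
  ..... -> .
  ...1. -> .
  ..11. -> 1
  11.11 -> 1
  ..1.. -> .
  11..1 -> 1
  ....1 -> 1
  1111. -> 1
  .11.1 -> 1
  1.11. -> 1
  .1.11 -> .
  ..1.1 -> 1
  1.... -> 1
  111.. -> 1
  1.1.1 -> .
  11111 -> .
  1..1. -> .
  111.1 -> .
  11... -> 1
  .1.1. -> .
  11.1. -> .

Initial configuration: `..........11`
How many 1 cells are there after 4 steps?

7

11......1.1.
1111..1.1...
..111.1.11..
111.....1111
count of 1: 7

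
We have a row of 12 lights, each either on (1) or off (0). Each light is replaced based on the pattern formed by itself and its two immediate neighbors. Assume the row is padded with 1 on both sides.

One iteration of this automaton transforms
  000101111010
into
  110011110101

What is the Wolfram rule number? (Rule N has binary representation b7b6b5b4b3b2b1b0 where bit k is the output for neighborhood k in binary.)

position 6: 111 → 1  (bit 7 = 1)
position 8: 110 → 0  (bit 6 = 0)
position 4: 101 → 1  (bit 5 = 1)
position 0: 100 → 1  (bit 4 = 1)
position 5: 011 → 1  (bit 3 = 1)
position 3: 010 → 0  (bit 2 = 0)
position 2: 001 → 0  (bit 1 = 0)
position 1: 000 → 1  (bit 0 = 1)
bits b7..b0 = 10111001 = 185

185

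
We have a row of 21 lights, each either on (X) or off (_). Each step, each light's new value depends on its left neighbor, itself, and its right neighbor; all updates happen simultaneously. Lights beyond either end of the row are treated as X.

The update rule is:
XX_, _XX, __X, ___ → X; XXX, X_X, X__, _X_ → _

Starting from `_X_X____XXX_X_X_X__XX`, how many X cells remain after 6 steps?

9

_____XXXX_X_______XX_
_XXXXX__X___XXXXXXXX_
_X___X_X__XXX______X_
___XX____XX_X_XXXXX__
_XXXX_XXXXX___X___X_X
_X__X_X___X_XX__XX__X
count of X: 9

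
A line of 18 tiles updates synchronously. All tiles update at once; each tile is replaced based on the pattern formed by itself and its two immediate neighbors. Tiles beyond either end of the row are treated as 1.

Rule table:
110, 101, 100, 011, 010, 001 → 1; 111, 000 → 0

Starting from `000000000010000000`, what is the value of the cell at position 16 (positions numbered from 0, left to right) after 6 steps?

0

100000000111000001
110000001101100011
011000011111110110
111100110000011111
000111111000110000
101100001101111001
position 16 holds 0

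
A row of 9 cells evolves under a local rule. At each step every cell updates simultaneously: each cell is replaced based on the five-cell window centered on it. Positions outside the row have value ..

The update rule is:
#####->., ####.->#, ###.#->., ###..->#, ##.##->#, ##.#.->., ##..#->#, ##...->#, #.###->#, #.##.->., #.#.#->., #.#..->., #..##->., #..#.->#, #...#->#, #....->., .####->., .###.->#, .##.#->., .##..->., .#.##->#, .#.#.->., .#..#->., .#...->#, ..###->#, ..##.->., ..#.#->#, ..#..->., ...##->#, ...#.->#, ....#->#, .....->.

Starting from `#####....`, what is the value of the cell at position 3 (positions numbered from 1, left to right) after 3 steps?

#..###...
...####..
.###.###.
position 3 holds #

#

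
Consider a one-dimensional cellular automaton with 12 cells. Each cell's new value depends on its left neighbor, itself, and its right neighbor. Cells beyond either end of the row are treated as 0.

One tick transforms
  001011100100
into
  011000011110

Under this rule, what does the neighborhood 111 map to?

0

At position 5 the neighborhood is 111; the next row has 0 there.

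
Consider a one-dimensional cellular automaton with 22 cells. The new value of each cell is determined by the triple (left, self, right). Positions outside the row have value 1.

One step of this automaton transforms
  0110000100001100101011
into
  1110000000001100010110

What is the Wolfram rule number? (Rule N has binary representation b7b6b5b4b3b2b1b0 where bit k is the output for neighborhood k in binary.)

position 21: 111 → 0  (bit 7 = 0)
position 2: 110 → 1  (bit 6 = 1)
position 0: 101 → 1  (bit 5 = 1)
position 3: 100 → 0  (bit 4 = 0)
position 1: 011 → 1  (bit 3 = 1)
position 7: 010 → 0  (bit 2 = 0)
position 6: 001 → 0  (bit 1 = 0)
position 4: 000 → 0  (bit 0 = 0)
bits b7..b0 = 01101000 = 104

104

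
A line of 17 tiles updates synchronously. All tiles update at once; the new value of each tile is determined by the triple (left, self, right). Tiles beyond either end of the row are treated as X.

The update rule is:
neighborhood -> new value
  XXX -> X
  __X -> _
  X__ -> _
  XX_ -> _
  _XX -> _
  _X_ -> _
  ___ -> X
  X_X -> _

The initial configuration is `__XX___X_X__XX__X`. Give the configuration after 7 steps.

___XXX__XX___XXX_

_____X___________
_XXX___XXXXXXXXX_
__X__X__XXXXXXX__
_________XXXXX___
_XXXXXXX__XXX__X_
__XXXXX____X_____
___XXX__XX___XXX_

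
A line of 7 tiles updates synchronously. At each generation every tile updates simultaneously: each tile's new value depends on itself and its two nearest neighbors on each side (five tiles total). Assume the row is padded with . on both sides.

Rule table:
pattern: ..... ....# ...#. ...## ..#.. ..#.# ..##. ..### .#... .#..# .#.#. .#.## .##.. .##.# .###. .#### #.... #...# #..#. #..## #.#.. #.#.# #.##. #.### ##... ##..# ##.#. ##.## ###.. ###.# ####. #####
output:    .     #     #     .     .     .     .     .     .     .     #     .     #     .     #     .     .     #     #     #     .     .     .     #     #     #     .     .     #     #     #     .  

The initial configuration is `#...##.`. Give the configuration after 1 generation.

..#..##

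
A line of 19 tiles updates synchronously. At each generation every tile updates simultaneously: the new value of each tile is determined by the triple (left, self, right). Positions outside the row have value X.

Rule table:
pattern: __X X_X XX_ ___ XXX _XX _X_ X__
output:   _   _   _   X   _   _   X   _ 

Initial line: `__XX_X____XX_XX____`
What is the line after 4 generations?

_XXX_X____XXXXX____

_____X_XX_______XX_
_XXX_X____XXXXX____
_____X_XX_______XX_  (repeats generation 1; period 2)
generation 4: _XXX_X____XXXXX____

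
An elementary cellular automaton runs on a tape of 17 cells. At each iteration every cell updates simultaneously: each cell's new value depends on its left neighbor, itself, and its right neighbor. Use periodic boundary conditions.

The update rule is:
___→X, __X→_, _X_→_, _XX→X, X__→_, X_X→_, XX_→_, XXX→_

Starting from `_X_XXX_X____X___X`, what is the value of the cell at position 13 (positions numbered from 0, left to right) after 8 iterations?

X

___X_____XX___X__
XX___XXX_X__X___X
___X_X________X_X
_X_____XXXXXX____
___XXX_X______XXX
_X_X_____XXXX_X__
_____XXX_X______X
_XXX_X_____XXXX__
position 13 holds X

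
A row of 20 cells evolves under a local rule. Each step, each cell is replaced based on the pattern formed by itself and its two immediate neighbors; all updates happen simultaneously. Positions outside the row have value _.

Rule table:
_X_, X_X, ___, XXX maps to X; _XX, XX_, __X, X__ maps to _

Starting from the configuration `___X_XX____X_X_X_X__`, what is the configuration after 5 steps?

_XXXXXXXX___XXXX__XX

XX_XX___XX_XXXXXXX_X
__X___X___X_XXXXX_XX
X_X_X_X_X_XX_XXX_X__
XXXXXXXXXX__X_X_XX_X
_XXXXXXXX___XXXX__XX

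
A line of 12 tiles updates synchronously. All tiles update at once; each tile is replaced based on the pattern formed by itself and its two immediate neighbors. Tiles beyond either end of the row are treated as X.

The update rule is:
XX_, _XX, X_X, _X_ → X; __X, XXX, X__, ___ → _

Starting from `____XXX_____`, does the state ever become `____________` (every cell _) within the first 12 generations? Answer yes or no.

____X_X_____
____XXX_____  (repeats generation 0; period 2)
generation 12: ____XXX_____
generation 12 is ____XXX_____, still not uniform _

no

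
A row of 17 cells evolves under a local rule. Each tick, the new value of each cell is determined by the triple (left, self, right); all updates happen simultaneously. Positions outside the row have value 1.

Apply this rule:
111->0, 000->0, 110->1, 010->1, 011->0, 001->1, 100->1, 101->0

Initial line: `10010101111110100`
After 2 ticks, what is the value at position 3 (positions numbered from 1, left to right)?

0

11110100000010111
00010110000110000
position 3 holds 0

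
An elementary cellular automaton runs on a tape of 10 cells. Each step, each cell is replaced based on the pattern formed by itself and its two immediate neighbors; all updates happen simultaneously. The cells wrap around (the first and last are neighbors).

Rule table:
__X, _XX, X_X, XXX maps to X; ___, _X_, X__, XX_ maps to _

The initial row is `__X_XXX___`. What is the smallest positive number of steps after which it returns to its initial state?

10

step 1: _X_XXX____
step 2: X_XXX_____
step 3: _XXX_____X
step 4: XXX_____X_
step 5: XX_____X_X
step 6: X_____X_XX
step 7: _____X_XXX
step 8: ____X_XXX_
step 9: ___X_XXX__
step 10: __X_XXX___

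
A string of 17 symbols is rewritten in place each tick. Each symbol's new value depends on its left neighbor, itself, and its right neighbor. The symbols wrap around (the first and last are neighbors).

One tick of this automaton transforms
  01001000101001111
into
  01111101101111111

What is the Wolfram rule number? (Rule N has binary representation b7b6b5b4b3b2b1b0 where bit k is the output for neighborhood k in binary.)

222

position 14: 111 → 1  (bit 7 = 1)
position 16: 110 → 1  (bit 6 = 1)
position 0: 101 → 0  (bit 5 = 0)
position 2: 100 → 1  (bit 4 = 1)
position 13: 011 → 1  (bit 3 = 1)
position 1: 010 → 1  (bit 2 = 1)
position 3: 001 → 1  (bit 1 = 1)
position 6: 000 → 0  (bit 0 = 0)
bits b7..b0 = 11011110 = 222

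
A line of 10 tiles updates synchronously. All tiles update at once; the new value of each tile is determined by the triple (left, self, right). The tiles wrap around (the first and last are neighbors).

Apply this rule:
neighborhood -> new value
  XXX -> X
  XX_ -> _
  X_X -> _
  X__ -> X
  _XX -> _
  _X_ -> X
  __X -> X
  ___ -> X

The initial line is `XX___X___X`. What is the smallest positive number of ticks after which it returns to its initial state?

tick 1: X_XXXXXXX_
tick 2: X__XXXXX__
tick 3: XXX_XXX_XX
tick 4: XX___X___X

4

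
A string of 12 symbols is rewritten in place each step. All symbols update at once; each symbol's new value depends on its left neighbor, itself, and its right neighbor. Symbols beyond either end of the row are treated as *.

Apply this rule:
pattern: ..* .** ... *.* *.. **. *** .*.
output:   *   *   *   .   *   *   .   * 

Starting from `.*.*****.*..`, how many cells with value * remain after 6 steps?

7

step 1: .*.*...*.***
step 2: .*.*****.*..  (repeats step 0; period 2)
step 6: .*.*****.*..
count of *: 7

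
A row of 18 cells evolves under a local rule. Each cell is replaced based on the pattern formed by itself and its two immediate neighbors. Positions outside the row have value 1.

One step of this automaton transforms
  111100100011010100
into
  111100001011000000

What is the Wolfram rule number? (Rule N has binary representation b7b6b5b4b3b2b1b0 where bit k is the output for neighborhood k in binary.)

201

position 0: 111 → 1  (bit 7 = 1)
position 3: 110 → 1  (bit 6 = 1)
position 12: 101 → 0  (bit 5 = 0)
position 4: 100 → 0  (bit 4 = 0)
position 10: 011 → 1  (bit 3 = 1)
position 6: 010 → 0  (bit 2 = 0)
position 5: 001 → 0  (bit 1 = 0)
position 8: 000 → 1  (bit 0 = 1)
bits b7..b0 = 11001001 = 201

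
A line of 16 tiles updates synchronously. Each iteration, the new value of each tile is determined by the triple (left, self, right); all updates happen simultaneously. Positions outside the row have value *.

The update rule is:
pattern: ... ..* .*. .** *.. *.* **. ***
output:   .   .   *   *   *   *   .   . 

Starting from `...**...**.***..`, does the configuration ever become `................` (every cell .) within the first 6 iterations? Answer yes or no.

iteration 1: *..*.*..*.**..*.
iteration 2: .*.****.***.*.**
iteration 3: ****...**..****.
iteration 4: ....*..*.*.*...*
iteration 5: *...**.******..*
iteration 6: .*..*.**.....*.*
iteration 6 is .*..*.**.....*.*, still not uniform .

no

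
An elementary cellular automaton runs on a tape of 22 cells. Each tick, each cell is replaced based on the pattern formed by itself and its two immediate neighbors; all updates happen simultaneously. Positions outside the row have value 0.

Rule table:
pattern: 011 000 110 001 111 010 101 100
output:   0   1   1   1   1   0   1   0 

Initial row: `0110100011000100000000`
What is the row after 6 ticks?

0101010101011010101011

1011001101011001111111
0101010110101010111111
1010101011010101011111
0101010101101010101111
1010101010110101010111
0101010101011010101011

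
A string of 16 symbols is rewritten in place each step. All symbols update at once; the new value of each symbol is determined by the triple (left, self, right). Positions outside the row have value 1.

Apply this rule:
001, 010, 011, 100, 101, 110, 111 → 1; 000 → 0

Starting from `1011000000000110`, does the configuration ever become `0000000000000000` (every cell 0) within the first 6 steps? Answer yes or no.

step 1: 1111100000001111
step 2: 1111110000011111
step 3: 1111111000111111
step 4: 1111111101111111
step 5: 1111111111111111
step 6: 1111111111111111
step 6 is 1111111111111111, still not uniform 0

no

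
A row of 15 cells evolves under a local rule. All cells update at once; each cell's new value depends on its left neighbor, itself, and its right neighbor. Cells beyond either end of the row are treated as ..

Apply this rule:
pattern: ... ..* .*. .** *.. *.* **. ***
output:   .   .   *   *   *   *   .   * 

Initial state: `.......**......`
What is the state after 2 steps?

.......****....

step 1: .......*.*.....
step 2: .......****....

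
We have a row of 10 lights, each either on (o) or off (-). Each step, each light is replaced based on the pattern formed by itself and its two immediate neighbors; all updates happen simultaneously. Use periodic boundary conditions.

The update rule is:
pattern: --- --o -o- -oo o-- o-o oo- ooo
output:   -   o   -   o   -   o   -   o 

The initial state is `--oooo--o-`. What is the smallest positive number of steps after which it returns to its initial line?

10

step 1: -oooo--o--
step 2: oooo--o---
step 3: ooo--o---o
step 4: oo--o---oo
step 5: o--o---ooo
step 6: --o---oooo
step 7: -o---oooo-
step 8: o---oooo--
step 9: ---oooo--o
step 10: --oooo--o-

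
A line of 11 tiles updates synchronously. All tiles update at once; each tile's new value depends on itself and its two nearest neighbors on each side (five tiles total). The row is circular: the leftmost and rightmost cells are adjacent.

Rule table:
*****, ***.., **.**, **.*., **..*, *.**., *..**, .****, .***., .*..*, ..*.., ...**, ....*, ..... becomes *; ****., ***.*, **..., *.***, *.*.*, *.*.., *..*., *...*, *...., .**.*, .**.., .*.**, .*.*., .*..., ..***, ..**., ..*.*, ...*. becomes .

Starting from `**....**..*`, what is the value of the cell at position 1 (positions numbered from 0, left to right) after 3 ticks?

**..**..**.
*.**..**..*
.**.**..**.
position 1 holds *

*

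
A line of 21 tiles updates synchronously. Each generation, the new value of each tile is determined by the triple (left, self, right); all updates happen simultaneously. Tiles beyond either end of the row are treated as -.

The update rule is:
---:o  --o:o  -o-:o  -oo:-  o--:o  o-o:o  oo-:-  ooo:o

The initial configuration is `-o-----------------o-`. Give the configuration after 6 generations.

generation 1: ooooooooooooooooooooo
generation 2: -ooooooooooooooooooo-
generation 3: o-ooooooooooooooooo-o
generation 4: oo-ooooooooooooooo-oo
generation 5: --o-ooooooooooooo-o--
generation 6: oooo-ooooooooooo-oooo

oooo-ooooooooooo-oooo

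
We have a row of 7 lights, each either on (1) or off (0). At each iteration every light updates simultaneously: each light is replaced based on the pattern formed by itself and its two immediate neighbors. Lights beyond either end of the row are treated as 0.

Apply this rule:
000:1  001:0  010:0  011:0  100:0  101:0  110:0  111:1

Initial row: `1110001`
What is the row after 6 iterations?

1000111

0100100
0000001
1111100
0111001
0010000
1000111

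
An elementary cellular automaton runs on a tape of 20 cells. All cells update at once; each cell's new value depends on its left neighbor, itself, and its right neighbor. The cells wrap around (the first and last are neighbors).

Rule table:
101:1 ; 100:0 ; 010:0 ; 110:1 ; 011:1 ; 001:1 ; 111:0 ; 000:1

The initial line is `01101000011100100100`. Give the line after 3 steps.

01101110111100100111

11110011110101001001
00010110011010010011
01101110111100100111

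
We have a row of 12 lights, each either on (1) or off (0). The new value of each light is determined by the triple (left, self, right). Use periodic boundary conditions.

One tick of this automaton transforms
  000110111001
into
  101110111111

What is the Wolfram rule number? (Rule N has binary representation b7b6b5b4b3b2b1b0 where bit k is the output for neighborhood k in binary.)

position 7: 111 → 1  (bit 7 = 1)
position 4: 110 → 1  (bit 6 = 1)
position 5: 101 → 0  (bit 5 = 0)
position 0: 100 → 1  (bit 4 = 1)
position 3: 011 → 1  (bit 3 = 1)
position 11: 010 → 1  (bit 2 = 1)
position 2: 001 → 1  (bit 1 = 1)
position 1: 000 → 0  (bit 0 = 0)
bits b7..b0 = 11011110 = 222

222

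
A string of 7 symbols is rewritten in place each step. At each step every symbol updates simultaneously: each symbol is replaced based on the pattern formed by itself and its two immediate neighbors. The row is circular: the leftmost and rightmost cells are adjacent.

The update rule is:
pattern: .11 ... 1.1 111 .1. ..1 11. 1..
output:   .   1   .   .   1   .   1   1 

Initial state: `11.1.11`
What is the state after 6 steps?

111.1.1

.1.1...
.1.1111
.1....1
.1111.1
....1.1
111.1.1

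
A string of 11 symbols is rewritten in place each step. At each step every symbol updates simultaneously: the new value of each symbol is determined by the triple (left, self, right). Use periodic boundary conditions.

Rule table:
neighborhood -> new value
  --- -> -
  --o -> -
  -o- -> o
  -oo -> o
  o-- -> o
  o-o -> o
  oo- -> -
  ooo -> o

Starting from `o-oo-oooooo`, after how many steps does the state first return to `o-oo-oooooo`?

-oo-ooooooo
oo-ooooooo-
o-ooooooo-o
-ooooooo-oo
ooooooo-oo-
oooooo-oo-o
ooooo-oo-oo
oooo-oo-ooo
ooo-oo-oooo
oo-oo-ooooo
o-oo-oooooo

11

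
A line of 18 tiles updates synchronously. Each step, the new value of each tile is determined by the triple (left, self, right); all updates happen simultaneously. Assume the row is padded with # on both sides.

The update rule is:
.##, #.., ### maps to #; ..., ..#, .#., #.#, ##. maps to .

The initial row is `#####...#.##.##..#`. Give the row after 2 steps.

####.#....#..#.#.#
###...#....#.....#

###...#....#.....#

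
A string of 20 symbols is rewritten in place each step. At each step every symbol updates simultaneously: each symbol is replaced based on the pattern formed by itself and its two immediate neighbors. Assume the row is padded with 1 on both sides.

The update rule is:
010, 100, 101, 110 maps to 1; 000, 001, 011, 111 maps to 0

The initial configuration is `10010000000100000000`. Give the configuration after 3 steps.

10110110000001100000

11011000000110000000
01101100000011000000
10110110000001100000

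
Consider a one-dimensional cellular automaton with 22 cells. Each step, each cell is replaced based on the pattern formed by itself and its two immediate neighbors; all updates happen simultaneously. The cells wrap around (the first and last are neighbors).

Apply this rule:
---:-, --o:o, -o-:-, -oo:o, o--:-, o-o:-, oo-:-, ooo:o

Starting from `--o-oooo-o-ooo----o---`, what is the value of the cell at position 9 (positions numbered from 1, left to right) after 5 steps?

-o--ooo----oo----o----
o--ooo----oo----o-----
--ooo----oo----o-----o
-ooo----oo----o-----o-
ooo----oo----o-----o--
position 9 holds o

o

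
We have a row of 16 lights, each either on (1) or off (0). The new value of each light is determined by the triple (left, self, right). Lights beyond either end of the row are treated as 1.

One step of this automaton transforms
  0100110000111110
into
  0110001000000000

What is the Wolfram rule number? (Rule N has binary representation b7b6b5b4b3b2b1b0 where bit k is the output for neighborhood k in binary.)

position 11: 111 → 0  (bit 7 = 0)
position 5: 110 → 0  (bit 6 = 0)
position 0: 101 → 0  (bit 5 = 0)
position 2: 100 → 1  (bit 4 = 1)
position 4: 011 → 0  (bit 3 = 0)
position 1: 010 → 1  (bit 2 = 1)
position 3: 001 → 0  (bit 1 = 0)
position 7: 000 → 0  (bit 0 = 0)
bits b7..b0 = 00010100 = 20

20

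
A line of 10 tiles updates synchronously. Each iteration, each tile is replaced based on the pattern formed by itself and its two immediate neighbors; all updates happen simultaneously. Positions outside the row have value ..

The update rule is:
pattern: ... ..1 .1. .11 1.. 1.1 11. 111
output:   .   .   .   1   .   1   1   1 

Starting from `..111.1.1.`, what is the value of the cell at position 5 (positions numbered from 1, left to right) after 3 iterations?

1

..1111.1..
..11111...
..11111...
position 5 holds 1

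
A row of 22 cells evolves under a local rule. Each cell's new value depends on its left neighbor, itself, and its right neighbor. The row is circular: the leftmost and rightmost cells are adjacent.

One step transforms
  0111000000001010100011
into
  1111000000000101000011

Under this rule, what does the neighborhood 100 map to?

0

At position 4 the neighborhood is 100; the next row has 0 there.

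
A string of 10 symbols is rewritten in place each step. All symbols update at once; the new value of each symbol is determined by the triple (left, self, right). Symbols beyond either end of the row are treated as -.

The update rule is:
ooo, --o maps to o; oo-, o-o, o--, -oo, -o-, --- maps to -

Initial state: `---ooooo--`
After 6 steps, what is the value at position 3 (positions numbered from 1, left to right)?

step 1: --o-ooo---
step 2: -o---o----
step 3: o---o-----
step 4: ---o------
step 5: --o-------
step 6: -o--------
position 3 holds -

-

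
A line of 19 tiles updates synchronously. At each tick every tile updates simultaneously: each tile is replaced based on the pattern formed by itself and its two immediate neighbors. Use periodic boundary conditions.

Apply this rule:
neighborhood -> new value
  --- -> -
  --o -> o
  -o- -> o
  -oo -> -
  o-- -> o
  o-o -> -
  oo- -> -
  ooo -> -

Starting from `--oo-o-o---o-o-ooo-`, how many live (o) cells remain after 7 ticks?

8

tick 1: -o---o-oo-oo-o----o
tick 2: -oo-oo-------oo--oo
tick 3: ------o-----o--oo--
tick 4: -----ooo---oooo--o-
tick 5: ----o---o-o----oooo
tick 6: o--ooo-oo-oo--o----
tick 7: ooo---------oooo--o
count of o: 8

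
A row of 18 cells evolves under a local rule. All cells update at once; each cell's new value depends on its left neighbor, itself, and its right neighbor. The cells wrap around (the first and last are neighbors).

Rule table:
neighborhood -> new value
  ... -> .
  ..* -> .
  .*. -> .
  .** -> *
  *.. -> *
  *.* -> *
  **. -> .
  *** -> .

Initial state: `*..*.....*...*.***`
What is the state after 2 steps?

.*..*.....*...**..
..*..*.....*..*.*.

..*..*.....*..*.*.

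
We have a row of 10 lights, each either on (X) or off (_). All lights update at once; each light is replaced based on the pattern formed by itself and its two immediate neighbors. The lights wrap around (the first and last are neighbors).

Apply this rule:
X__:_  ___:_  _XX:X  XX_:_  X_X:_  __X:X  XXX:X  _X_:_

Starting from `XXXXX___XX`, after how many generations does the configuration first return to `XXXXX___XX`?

XXXX___XXX
XXX___XXXX
XX___XXXXX
X___XXXXXX
___XXXXXXX
__XXXXXXX_
_XXXXXXX__
XXXXXXX___
XXXXXX___X
XXXXX___XX

10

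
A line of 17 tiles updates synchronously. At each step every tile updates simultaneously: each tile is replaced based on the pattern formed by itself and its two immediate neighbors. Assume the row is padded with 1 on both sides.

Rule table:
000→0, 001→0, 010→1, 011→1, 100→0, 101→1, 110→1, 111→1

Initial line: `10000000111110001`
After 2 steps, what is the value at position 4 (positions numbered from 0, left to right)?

step 1: 10000000111110001  (fixed point — unchanged through step 2)
position 4 holds 0

0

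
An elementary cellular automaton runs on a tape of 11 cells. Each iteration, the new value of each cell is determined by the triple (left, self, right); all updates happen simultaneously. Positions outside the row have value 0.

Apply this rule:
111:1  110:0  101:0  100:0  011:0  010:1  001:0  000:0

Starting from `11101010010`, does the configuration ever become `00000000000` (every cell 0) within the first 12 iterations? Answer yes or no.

no

iteration 1: 01001010010
iteration 2: 01001010010  (fixed point — unchanged through iteration 12)
iteration 12 is 01001010010, still not uniform 0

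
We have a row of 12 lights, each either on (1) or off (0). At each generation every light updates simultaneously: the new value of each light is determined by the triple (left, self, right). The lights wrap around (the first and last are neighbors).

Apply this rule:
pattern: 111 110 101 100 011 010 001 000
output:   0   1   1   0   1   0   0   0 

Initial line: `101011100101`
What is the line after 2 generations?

110110100011
011111000010

011111000010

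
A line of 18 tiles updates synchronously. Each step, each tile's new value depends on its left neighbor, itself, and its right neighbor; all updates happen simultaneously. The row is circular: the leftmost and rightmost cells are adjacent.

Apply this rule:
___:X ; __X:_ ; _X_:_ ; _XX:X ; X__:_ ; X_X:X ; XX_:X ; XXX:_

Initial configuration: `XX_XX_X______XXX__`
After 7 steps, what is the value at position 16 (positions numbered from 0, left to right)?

step 1: XXXXXX__XXXX_X_X__
step 2: X____X__X__XX_X___
step 3: __XX_______XXX__X_
step 4: X_XX_XXXXX_X_X____
step 5: _XXXXX___XX_X__XX_
step 6: _X___X_X_XXX___XX_
step 7: ___X__X_XX_X_X_XX_
position 16 holds X

X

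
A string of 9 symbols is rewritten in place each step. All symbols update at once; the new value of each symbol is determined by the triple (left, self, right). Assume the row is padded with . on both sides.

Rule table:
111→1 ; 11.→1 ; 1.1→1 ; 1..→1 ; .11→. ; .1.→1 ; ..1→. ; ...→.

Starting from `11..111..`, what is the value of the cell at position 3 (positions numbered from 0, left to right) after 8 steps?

step 1: .11..111.
step 2: ..11..111
step 3: ...11..11
step 4: ....11..1
step 5: .....11.1
step 6: ......111
step 7: .......11
step 8: ........1
position 3 holds .

.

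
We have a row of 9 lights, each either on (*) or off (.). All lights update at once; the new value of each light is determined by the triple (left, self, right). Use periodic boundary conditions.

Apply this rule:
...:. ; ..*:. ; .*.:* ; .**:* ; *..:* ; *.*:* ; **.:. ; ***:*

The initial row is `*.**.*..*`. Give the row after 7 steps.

*.****.**

.**.***.*
**.***.**
*.***.***
.***.****
***.****.
**.****.*
*.****.**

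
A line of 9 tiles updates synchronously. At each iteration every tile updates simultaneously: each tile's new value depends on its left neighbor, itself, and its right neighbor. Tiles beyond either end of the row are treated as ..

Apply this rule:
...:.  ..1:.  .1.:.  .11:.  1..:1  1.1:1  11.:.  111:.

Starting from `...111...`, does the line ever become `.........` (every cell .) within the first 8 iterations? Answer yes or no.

yes

......1..
.......1.
........1
.........
all cells are . at iteration 4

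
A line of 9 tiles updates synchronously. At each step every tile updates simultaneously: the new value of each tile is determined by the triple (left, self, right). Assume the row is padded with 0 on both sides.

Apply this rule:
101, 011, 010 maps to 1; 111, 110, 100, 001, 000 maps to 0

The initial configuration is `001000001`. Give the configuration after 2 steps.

001000001

001000001  (fixed point — unchanged through step 2)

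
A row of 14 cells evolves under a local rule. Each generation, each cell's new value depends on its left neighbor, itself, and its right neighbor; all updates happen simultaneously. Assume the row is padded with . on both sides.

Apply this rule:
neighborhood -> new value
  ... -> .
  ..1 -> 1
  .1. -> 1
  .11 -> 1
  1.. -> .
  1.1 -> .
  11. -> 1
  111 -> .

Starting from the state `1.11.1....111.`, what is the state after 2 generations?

1.11.1..111.1.

generation 1: 1.11.1...11.1.
generation 2: 1.11.1..111.1.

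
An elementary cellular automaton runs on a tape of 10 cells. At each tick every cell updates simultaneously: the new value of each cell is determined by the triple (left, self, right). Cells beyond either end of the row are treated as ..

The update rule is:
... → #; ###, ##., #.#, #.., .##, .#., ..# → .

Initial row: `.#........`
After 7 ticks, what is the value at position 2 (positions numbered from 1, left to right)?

.

...#######
##........
...#######  (repeats tick 1; period 2)
tick 7: ...#######
position 2 holds .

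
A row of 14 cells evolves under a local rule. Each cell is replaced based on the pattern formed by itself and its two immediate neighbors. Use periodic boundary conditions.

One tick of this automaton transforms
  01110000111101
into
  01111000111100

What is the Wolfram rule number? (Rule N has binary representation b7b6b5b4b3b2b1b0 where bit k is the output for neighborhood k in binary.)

216

position 2: 111 → 1  (bit 7 = 1)
position 3: 110 → 1  (bit 6 = 1)
position 0: 101 → 0  (bit 5 = 0)
position 4: 100 → 1  (bit 4 = 1)
position 1: 011 → 1  (bit 3 = 1)
position 13: 010 → 0  (bit 2 = 0)
position 7: 001 → 0  (bit 1 = 0)
position 5: 000 → 0  (bit 0 = 0)
bits b7..b0 = 11011000 = 216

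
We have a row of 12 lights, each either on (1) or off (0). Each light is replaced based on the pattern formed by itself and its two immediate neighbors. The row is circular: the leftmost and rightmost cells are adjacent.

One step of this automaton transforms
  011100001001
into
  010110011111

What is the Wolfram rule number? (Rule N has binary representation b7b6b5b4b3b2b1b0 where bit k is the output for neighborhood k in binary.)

94

position 2: 111 → 0  (bit 7 = 0)
position 3: 110 → 1  (bit 6 = 1)
position 0: 101 → 0  (bit 5 = 0)
position 4: 100 → 1  (bit 4 = 1)
position 1: 011 → 1  (bit 3 = 1)
position 8: 010 → 1  (bit 2 = 1)
position 7: 001 → 1  (bit 1 = 1)
position 5: 000 → 0  (bit 0 = 0)
bits b7..b0 = 01011110 = 94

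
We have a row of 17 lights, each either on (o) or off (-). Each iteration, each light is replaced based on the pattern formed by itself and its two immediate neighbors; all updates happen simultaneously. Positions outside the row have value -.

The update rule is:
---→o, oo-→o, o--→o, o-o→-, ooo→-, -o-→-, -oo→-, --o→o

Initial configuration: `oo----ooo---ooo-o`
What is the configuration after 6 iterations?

o--ooo---ooo-oo-o

-ooooo--oooo--o--
o----ooo---ooo-oo
-oooo--oooo--o--o
o---ooo---ooo-oo-
-ooo--oooo--o--oo
o--ooo---ooo-oo-o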